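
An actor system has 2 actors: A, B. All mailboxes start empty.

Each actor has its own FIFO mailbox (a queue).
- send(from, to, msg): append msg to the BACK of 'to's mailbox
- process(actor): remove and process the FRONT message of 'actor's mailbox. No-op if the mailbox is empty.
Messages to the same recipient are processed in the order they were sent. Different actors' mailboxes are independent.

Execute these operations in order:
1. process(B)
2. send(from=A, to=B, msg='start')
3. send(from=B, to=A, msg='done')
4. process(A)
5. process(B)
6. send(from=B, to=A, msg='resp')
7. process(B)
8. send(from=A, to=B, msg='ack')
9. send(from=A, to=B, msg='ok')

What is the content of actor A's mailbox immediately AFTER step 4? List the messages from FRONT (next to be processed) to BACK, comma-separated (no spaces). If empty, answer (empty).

After 1 (process(B)): A:[] B:[]
After 2 (send(from=A, to=B, msg='start')): A:[] B:[start]
After 3 (send(from=B, to=A, msg='done')): A:[done] B:[start]
After 4 (process(A)): A:[] B:[start]

(empty)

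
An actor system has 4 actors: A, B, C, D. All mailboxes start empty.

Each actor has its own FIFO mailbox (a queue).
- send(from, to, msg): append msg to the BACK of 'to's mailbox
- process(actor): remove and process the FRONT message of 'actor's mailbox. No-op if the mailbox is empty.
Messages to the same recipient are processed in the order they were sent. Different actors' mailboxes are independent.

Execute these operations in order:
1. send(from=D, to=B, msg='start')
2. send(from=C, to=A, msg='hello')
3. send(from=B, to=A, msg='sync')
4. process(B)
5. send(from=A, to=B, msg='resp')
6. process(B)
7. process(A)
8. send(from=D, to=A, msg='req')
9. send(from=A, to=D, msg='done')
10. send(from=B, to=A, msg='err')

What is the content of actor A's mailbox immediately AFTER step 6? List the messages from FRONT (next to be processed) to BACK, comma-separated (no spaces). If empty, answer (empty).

After 1 (send(from=D, to=B, msg='start')): A:[] B:[start] C:[] D:[]
After 2 (send(from=C, to=A, msg='hello')): A:[hello] B:[start] C:[] D:[]
After 3 (send(from=B, to=A, msg='sync')): A:[hello,sync] B:[start] C:[] D:[]
After 4 (process(B)): A:[hello,sync] B:[] C:[] D:[]
After 5 (send(from=A, to=B, msg='resp')): A:[hello,sync] B:[resp] C:[] D:[]
After 6 (process(B)): A:[hello,sync] B:[] C:[] D:[]

hello,sync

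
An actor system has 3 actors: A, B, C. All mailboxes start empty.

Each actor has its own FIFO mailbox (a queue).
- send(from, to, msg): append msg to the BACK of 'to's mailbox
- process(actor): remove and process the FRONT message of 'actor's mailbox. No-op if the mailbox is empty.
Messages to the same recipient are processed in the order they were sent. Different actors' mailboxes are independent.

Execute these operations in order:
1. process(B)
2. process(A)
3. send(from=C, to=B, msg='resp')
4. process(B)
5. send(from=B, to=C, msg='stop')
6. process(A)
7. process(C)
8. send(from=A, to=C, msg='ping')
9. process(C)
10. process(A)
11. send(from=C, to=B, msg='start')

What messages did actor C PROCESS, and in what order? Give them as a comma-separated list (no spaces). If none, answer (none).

After 1 (process(B)): A:[] B:[] C:[]
After 2 (process(A)): A:[] B:[] C:[]
After 3 (send(from=C, to=B, msg='resp')): A:[] B:[resp] C:[]
After 4 (process(B)): A:[] B:[] C:[]
After 5 (send(from=B, to=C, msg='stop')): A:[] B:[] C:[stop]
After 6 (process(A)): A:[] B:[] C:[stop]
After 7 (process(C)): A:[] B:[] C:[]
After 8 (send(from=A, to=C, msg='ping')): A:[] B:[] C:[ping]
After 9 (process(C)): A:[] B:[] C:[]
After 10 (process(A)): A:[] B:[] C:[]
After 11 (send(from=C, to=B, msg='start')): A:[] B:[start] C:[]

Answer: stop,ping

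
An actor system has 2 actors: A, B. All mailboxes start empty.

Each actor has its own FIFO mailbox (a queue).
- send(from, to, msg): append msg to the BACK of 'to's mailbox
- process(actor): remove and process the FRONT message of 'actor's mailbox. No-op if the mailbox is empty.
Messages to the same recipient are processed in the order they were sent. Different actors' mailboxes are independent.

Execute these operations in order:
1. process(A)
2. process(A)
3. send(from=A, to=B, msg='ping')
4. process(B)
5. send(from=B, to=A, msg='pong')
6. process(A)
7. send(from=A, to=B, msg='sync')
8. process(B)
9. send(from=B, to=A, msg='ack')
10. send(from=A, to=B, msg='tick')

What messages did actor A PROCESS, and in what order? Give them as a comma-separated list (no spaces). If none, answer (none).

Answer: pong

Derivation:
After 1 (process(A)): A:[] B:[]
After 2 (process(A)): A:[] B:[]
After 3 (send(from=A, to=B, msg='ping')): A:[] B:[ping]
After 4 (process(B)): A:[] B:[]
After 5 (send(from=B, to=A, msg='pong')): A:[pong] B:[]
After 6 (process(A)): A:[] B:[]
After 7 (send(from=A, to=B, msg='sync')): A:[] B:[sync]
After 8 (process(B)): A:[] B:[]
After 9 (send(from=B, to=A, msg='ack')): A:[ack] B:[]
After 10 (send(from=A, to=B, msg='tick')): A:[ack] B:[tick]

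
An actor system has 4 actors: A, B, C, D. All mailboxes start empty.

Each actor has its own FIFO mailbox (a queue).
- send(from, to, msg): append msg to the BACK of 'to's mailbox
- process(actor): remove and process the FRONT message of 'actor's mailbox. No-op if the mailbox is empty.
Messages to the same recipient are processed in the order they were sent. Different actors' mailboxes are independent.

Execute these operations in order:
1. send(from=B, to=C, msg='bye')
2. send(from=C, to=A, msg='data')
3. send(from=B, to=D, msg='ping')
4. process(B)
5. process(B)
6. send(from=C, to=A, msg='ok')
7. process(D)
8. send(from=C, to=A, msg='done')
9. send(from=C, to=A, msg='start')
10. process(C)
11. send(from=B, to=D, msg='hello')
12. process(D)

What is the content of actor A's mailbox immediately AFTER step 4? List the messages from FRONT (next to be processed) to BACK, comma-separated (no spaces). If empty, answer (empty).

After 1 (send(from=B, to=C, msg='bye')): A:[] B:[] C:[bye] D:[]
After 2 (send(from=C, to=A, msg='data')): A:[data] B:[] C:[bye] D:[]
After 3 (send(from=B, to=D, msg='ping')): A:[data] B:[] C:[bye] D:[ping]
After 4 (process(B)): A:[data] B:[] C:[bye] D:[ping]

data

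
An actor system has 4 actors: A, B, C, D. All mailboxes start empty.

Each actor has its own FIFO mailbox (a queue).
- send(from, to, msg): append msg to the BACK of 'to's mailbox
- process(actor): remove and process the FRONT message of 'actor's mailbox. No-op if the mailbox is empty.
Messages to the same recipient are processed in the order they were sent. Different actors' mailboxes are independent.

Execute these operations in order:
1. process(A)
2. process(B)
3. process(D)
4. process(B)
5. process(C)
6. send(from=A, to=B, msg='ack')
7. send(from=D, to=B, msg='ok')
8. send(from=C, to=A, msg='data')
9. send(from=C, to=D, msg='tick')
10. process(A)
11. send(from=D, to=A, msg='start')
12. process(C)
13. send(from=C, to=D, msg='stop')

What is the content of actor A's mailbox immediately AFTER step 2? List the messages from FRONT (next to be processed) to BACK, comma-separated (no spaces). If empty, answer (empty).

After 1 (process(A)): A:[] B:[] C:[] D:[]
After 2 (process(B)): A:[] B:[] C:[] D:[]

(empty)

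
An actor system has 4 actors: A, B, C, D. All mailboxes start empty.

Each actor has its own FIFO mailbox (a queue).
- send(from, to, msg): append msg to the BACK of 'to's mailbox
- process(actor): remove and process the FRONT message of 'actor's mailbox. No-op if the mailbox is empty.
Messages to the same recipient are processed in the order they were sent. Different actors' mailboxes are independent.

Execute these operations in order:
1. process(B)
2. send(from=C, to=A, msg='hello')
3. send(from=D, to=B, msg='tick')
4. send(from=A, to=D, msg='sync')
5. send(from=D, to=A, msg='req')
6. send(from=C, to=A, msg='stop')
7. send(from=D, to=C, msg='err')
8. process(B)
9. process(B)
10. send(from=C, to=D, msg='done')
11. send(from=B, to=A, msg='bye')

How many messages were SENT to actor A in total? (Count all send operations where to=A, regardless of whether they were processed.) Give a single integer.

Answer: 4

Derivation:
After 1 (process(B)): A:[] B:[] C:[] D:[]
After 2 (send(from=C, to=A, msg='hello')): A:[hello] B:[] C:[] D:[]
After 3 (send(from=D, to=B, msg='tick')): A:[hello] B:[tick] C:[] D:[]
After 4 (send(from=A, to=D, msg='sync')): A:[hello] B:[tick] C:[] D:[sync]
After 5 (send(from=D, to=A, msg='req')): A:[hello,req] B:[tick] C:[] D:[sync]
After 6 (send(from=C, to=A, msg='stop')): A:[hello,req,stop] B:[tick] C:[] D:[sync]
After 7 (send(from=D, to=C, msg='err')): A:[hello,req,stop] B:[tick] C:[err] D:[sync]
After 8 (process(B)): A:[hello,req,stop] B:[] C:[err] D:[sync]
After 9 (process(B)): A:[hello,req,stop] B:[] C:[err] D:[sync]
After 10 (send(from=C, to=D, msg='done')): A:[hello,req,stop] B:[] C:[err] D:[sync,done]
After 11 (send(from=B, to=A, msg='bye')): A:[hello,req,stop,bye] B:[] C:[err] D:[sync,done]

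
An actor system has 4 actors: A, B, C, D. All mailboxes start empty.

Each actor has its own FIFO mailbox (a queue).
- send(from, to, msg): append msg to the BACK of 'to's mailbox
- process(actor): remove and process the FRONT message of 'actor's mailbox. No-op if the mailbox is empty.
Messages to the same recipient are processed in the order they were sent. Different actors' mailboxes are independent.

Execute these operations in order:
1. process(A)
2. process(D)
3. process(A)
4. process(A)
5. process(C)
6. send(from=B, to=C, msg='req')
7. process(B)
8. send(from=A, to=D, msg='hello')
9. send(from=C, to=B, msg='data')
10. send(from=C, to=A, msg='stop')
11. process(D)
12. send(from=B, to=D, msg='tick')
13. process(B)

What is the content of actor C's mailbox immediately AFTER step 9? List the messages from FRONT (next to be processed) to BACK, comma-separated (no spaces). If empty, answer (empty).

After 1 (process(A)): A:[] B:[] C:[] D:[]
After 2 (process(D)): A:[] B:[] C:[] D:[]
After 3 (process(A)): A:[] B:[] C:[] D:[]
After 4 (process(A)): A:[] B:[] C:[] D:[]
After 5 (process(C)): A:[] B:[] C:[] D:[]
After 6 (send(from=B, to=C, msg='req')): A:[] B:[] C:[req] D:[]
After 7 (process(B)): A:[] B:[] C:[req] D:[]
After 8 (send(from=A, to=D, msg='hello')): A:[] B:[] C:[req] D:[hello]
After 9 (send(from=C, to=B, msg='data')): A:[] B:[data] C:[req] D:[hello]

req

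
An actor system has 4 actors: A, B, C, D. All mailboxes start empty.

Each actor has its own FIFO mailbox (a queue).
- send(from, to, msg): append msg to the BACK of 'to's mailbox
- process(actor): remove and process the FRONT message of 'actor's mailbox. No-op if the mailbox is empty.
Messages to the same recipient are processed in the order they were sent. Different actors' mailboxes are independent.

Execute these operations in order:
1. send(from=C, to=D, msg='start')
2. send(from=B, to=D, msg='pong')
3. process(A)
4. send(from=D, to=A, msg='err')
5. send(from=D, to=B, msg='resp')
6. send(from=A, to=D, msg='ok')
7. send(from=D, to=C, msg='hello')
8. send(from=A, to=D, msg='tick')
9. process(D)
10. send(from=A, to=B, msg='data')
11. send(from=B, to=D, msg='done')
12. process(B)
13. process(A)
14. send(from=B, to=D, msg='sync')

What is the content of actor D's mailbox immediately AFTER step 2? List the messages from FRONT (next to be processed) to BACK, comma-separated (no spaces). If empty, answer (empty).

After 1 (send(from=C, to=D, msg='start')): A:[] B:[] C:[] D:[start]
After 2 (send(from=B, to=D, msg='pong')): A:[] B:[] C:[] D:[start,pong]

start,pong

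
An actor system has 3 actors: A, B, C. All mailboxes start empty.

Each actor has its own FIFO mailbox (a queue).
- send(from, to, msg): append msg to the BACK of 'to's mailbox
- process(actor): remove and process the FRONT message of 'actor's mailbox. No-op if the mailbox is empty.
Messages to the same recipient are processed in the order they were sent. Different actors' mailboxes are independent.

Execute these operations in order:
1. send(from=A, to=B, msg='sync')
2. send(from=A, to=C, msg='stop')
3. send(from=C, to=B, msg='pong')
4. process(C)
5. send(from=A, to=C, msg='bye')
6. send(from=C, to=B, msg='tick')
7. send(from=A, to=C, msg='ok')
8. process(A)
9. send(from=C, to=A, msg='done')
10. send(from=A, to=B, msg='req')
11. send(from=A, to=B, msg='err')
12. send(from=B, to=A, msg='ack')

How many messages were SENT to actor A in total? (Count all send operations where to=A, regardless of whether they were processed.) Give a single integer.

After 1 (send(from=A, to=B, msg='sync')): A:[] B:[sync] C:[]
After 2 (send(from=A, to=C, msg='stop')): A:[] B:[sync] C:[stop]
After 3 (send(from=C, to=B, msg='pong')): A:[] B:[sync,pong] C:[stop]
After 4 (process(C)): A:[] B:[sync,pong] C:[]
After 5 (send(from=A, to=C, msg='bye')): A:[] B:[sync,pong] C:[bye]
After 6 (send(from=C, to=B, msg='tick')): A:[] B:[sync,pong,tick] C:[bye]
After 7 (send(from=A, to=C, msg='ok')): A:[] B:[sync,pong,tick] C:[bye,ok]
After 8 (process(A)): A:[] B:[sync,pong,tick] C:[bye,ok]
After 9 (send(from=C, to=A, msg='done')): A:[done] B:[sync,pong,tick] C:[bye,ok]
After 10 (send(from=A, to=B, msg='req')): A:[done] B:[sync,pong,tick,req] C:[bye,ok]
After 11 (send(from=A, to=B, msg='err')): A:[done] B:[sync,pong,tick,req,err] C:[bye,ok]
After 12 (send(from=B, to=A, msg='ack')): A:[done,ack] B:[sync,pong,tick,req,err] C:[bye,ok]

Answer: 2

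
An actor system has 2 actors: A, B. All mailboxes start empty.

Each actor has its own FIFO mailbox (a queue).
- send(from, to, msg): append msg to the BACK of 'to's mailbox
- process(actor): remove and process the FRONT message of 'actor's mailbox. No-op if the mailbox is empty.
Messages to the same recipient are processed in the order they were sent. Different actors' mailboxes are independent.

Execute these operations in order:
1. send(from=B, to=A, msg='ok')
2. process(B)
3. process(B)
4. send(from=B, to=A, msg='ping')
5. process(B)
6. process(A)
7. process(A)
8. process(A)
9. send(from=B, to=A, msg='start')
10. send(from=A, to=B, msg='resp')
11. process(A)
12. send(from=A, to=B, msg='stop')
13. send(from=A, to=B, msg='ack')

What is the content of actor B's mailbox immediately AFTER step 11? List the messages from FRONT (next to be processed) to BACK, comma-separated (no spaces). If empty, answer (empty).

After 1 (send(from=B, to=A, msg='ok')): A:[ok] B:[]
After 2 (process(B)): A:[ok] B:[]
After 3 (process(B)): A:[ok] B:[]
After 4 (send(from=B, to=A, msg='ping')): A:[ok,ping] B:[]
After 5 (process(B)): A:[ok,ping] B:[]
After 6 (process(A)): A:[ping] B:[]
After 7 (process(A)): A:[] B:[]
After 8 (process(A)): A:[] B:[]
After 9 (send(from=B, to=A, msg='start')): A:[start] B:[]
After 10 (send(from=A, to=B, msg='resp')): A:[start] B:[resp]
After 11 (process(A)): A:[] B:[resp]

resp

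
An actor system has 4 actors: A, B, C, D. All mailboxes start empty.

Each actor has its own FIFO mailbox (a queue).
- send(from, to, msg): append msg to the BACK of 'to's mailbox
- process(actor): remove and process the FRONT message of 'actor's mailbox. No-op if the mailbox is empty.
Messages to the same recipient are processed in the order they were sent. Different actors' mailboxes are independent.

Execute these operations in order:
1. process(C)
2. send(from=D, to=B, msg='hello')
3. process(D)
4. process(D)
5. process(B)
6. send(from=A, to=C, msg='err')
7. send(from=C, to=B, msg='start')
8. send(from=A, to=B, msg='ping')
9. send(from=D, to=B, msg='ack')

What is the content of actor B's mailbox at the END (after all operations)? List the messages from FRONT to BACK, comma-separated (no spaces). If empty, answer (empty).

Answer: start,ping,ack

Derivation:
After 1 (process(C)): A:[] B:[] C:[] D:[]
After 2 (send(from=D, to=B, msg='hello')): A:[] B:[hello] C:[] D:[]
After 3 (process(D)): A:[] B:[hello] C:[] D:[]
After 4 (process(D)): A:[] B:[hello] C:[] D:[]
After 5 (process(B)): A:[] B:[] C:[] D:[]
After 6 (send(from=A, to=C, msg='err')): A:[] B:[] C:[err] D:[]
After 7 (send(from=C, to=B, msg='start')): A:[] B:[start] C:[err] D:[]
After 8 (send(from=A, to=B, msg='ping')): A:[] B:[start,ping] C:[err] D:[]
After 9 (send(from=D, to=B, msg='ack')): A:[] B:[start,ping,ack] C:[err] D:[]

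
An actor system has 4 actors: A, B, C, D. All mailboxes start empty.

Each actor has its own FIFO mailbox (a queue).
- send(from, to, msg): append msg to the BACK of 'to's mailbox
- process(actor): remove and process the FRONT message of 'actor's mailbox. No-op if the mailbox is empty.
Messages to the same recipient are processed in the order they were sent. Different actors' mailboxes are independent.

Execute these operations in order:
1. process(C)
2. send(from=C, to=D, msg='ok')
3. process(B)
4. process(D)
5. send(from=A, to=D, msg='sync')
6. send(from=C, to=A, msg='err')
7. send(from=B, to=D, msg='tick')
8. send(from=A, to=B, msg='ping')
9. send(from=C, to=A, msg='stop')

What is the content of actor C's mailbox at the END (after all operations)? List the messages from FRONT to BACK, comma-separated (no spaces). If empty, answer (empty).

Answer: (empty)

Derivation:
After 1 (process(C)): A:[] B:[] C:[] D:[]
After 2 (send(from=C, to=D, msg='ok')): A:[] B:[] C:[] D:[ok]
After 3 (process(B)): A:[] B:[] C:[] D:[ok]
After 4 (process(D)): A:[] B:[] C:[] D:[]
After 5 (send(from=A, to=D, msg='sync')): A:[] B:[] C:[] D:[sync]
After 6 (send(from=C, to=A, msg='err')): A:[err] B:[] C:[] D:[sync]
After 7 (send(from=B, to=D, msg='tick')): A:[err] B:[] C:[] D:[sync,tick]
After 8 (send(from=A, to=B, msg='ping')): A:[err] B:[ping] C:[] D:[sync,tick]
After 9 (send(from=C, to=A, msg='stop')): A:[err,stop] B:[ping] C:[] D:[sync,tick]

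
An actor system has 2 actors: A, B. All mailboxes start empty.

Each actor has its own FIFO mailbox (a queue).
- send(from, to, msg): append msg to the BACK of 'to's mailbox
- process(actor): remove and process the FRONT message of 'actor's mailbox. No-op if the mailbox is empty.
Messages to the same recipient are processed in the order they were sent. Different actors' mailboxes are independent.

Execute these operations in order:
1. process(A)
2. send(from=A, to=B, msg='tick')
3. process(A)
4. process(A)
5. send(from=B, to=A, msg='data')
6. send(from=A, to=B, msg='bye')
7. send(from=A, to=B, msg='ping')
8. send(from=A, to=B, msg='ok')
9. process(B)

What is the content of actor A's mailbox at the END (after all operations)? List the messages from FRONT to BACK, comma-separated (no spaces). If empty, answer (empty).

After 1 (process(A)): A:[] B:[]
After 2 (send(from=A, to=B, msg='tick')): A:[] B:[tick]
After 3 (process(A)): A:[] B:[tick]
After 4 (process(A)): A:[] B:[tick]
After 5 (send(from=B, to=A, msg='data')): A:[data] B:[tick]
After 6 (send(from=A, to=B, msg='bye')): A:[data] B:[tick,bye]
After 7 (send(from=A, to=B, msg='ping')): A:[data] B:[tick,bye,ping]
After 8 (send(from=A, to=B, msg='ok')): A:[data] B:[tick,bye,ping,ok]
After 9 (process(B)): A:[data] B:[bye,ping,ok]

Answer: data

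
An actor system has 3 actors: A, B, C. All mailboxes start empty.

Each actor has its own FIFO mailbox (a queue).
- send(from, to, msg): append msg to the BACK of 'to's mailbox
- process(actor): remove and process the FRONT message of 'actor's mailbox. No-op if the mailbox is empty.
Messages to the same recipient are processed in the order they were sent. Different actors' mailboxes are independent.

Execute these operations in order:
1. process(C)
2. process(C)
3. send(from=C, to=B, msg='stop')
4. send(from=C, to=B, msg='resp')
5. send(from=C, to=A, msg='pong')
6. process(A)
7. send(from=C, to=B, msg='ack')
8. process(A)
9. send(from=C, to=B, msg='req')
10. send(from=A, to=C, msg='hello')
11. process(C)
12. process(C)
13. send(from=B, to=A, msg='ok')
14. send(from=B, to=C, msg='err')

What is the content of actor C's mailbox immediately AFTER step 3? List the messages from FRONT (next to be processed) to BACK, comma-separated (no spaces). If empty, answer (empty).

After 1 (process(C)): A:[] B:[] C:[]
After 2 (process(C)): A:[] B:[] C:[]
After 3 (send(from=C, to=B, msg='stop')): A:[] B:[stop] C:[]

(empty)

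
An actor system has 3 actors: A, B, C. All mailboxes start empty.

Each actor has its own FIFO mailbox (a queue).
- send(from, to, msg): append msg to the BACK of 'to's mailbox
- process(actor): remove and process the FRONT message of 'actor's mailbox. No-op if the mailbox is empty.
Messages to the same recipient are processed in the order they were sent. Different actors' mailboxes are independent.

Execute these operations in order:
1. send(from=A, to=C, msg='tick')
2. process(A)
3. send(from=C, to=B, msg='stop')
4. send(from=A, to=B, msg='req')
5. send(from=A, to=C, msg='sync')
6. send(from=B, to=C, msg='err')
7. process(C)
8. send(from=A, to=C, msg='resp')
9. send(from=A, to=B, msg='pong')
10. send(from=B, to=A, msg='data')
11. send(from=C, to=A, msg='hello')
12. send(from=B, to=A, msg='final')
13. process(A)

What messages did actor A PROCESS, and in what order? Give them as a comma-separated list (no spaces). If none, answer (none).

After 1 (send(from=A, to=C, msg='tick')): A:[] B:[] C:[tick]
After 2 (process(A)): A:[] B:[] C:[tick]
After 3 (send(from=C, to=B, msg='stop')): A:[] B:[stop] C:[tick]
After 4 (send(from=A, to=B, msg='req')): A:[] B:[stop,req] C:[tick]
After 5 (send(from=A, to=C, msg='sync')): A:[] B:[stop,req] C:[tick,sync]
After 6 (send(from=B, to=C, msg='err')): A:[] B:[stop,req] C:[tick,sync,err]
After 7 (process(C)): A:[] B:[stop,req] C:[sync,err]
After 8 (send(from=A, to=C, msg='resp')): A:[] B:[stop,req] C:[sync,err,resp]
After 9 (send(from=A, to=B, msg='pong')): A:[] B:[stop,req,pong] C:[sync,err,resp]
After 10 (send(from=B, to=A, msg='data')): A:[data] B:[stop,req,pong] C:[sync,err,resp]
After 11 (send(from=C, to=A, msg='hello')): A:[data,hello] B:[stop,req,pong] C:[sync,err,resp]
After 12 (send(from=B, to=A, msg='final')): A:[data,hello,final] B:[stop,req,pong] C:[sync,err,resp]
After 13 (process(A)): A:[hello,final] B:[stop,req,pong] C:[sync,err,resp]

Answer: data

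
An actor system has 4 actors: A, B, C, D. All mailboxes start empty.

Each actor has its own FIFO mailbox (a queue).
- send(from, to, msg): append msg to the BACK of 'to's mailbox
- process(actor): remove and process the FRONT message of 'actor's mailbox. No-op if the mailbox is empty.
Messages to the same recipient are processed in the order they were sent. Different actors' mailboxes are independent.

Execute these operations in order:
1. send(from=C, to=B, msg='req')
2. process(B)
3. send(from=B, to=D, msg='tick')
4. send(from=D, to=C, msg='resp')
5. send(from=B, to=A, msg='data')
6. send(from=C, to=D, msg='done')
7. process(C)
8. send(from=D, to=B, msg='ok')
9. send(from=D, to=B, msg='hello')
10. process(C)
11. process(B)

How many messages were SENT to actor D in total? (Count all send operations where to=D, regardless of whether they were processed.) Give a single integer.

After 1 (send(from=C, to=B, msg='req')): A:[] B:[req] C:[] D:[]
After 2 (process(B)): A:[] B:[] C:[] D:[]
After 3 (send(from=B, to=D, msg='tick')): A:[] B:[] C:[] D:[tick]
After 4 (send(from=D, to=C, msg='resp')): A:[] B:[] C:[resp] D:[tick]
After 5 (send(from=B, to=A, msg='data')): A:[data] B:[] C:[resp] D:[tick]
After 6 (send(from=C, to=D, msg='done')): A:[data] B:[] C:[resp] D:[tick,done]
After 7 (process(C)): A:[data] B:[] C:[] D:[tick,done]
After 8 (send(from=D, to=B, msg='ok')): A:[data] B:[ok] C:[] D:[tick,done]
After 9 (send(from=D, to=B, msg='hello')): A:[data] B:[ok,hello] C:[] D:[tick,done]
After 10 (process(C)): A:[data] B:[ok,hello] C:[] D:[tick,done]
After 11 (process(B)): A:[data] B:[hello] C:[] D:[tick,done]

Answer: 2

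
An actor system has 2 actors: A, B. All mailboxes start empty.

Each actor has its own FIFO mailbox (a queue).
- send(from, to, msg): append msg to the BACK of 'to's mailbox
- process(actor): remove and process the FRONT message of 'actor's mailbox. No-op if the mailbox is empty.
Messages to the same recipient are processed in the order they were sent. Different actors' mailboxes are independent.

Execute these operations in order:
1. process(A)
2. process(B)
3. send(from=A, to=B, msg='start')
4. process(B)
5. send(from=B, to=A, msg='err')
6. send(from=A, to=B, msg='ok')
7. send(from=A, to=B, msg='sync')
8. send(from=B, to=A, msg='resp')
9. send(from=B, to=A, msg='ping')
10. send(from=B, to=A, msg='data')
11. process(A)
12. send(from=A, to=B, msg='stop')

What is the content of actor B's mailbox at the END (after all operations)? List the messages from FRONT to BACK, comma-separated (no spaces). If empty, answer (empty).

Answer: ok,sync,stop

Derivation:
After 1 (process(A)): A:[] B:[]
After 2 (process(B)): A:[] B:[]
After 3 (send(from=A, to=B, msg='start')): A:[] B:[start]
After 4 (process(B)): A:[] B:[]
After 5 (send(from=B, to=A, msg='err')): A:[err] B:[]
After 6 (send(from=A, to=B, msg='ok')): A:[err] B:[ok]
After 7 (send(from=A, to=B, msg='sync')): A:[err] B:[ok,sync]
After 8 (send(from=B, to=A, msg='resp')): A:[err,resp] B:[ok,sync]
After 9 (send(from=B, to=A, msg='ping')): A:[err,resp,ping] B:[ok,sync]
After 10 (send(from=B, to=A, msg='data')): A:[err,resp,ping,data] B:[ok,sync]
After 11 (process(A)): A:[resp,ping,data] B:[ok,sync]
After 12 (send(from=A, to=B, msg='stop')): A:[resp,ping,data] B:[ok,sync,stop]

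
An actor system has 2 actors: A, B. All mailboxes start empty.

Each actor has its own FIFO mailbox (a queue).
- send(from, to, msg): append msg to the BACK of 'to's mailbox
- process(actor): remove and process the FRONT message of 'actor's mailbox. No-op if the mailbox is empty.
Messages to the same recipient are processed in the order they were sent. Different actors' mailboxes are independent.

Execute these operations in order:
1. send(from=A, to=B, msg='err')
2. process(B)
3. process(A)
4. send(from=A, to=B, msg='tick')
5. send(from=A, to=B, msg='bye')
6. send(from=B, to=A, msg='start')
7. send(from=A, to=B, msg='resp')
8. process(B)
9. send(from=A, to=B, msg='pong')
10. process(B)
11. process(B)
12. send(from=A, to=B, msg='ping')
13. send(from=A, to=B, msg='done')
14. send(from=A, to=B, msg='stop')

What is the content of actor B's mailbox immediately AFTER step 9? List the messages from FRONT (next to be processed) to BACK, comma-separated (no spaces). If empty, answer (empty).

After 1 (send(from=A, to=B, msg='err')): A:[] B:[err]
After 2 (process(B)): A:[] B:[]
After 3 (process(A)): A:[] B:[]
After 4 (send(from=A, to=B, msg='tick')): A:[] B:[tick]
After 5 (send(from=A, to=B, msg='bye')): A:[] B:[tick,bye]
After 6 (send(from=B, to=A, msg='start')): A:[start] B:[tick,bye]
After 7 (send(from=A, to=B, msg='resp')): A:[start] B:[tick,bye,resp]
After 8 (process(B)): A:[start] B:[bye,resp]
After 9 (send(from=A, to=B, msg='pong')): A:[start] B:[bye,resp,pong]

bye,resp,pong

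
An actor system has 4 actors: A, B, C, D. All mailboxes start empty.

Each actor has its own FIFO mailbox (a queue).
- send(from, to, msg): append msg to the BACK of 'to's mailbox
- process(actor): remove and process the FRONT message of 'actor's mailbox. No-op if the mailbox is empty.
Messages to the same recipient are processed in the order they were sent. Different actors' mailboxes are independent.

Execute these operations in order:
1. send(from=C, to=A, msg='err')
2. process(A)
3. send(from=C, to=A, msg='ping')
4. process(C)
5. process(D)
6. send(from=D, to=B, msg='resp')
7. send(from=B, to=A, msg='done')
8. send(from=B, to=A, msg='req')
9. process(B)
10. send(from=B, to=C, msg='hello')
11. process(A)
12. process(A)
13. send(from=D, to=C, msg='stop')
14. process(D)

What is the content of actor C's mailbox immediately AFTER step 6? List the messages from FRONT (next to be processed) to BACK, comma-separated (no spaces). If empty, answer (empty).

After 1 (send(from=C, to=A, msg='err')): A:[err] B:[] C:[] D:[]
After 2 (process(A)): A:[] B:[] C:[] D:[]
After 3 (send(from=C, to=A, msg='ping')): A:[ping] B:[] C:[] D:[]
After 4 (process(C)): A:[ping] B:[] C:[] D:[]
After 5 (process(D)): A:[ping] B:[] C:[] D:[]
After 6 (send(from=D, to=B, msg='resp')): A:[ping] B:[resp] C:[] D:[]

(empty)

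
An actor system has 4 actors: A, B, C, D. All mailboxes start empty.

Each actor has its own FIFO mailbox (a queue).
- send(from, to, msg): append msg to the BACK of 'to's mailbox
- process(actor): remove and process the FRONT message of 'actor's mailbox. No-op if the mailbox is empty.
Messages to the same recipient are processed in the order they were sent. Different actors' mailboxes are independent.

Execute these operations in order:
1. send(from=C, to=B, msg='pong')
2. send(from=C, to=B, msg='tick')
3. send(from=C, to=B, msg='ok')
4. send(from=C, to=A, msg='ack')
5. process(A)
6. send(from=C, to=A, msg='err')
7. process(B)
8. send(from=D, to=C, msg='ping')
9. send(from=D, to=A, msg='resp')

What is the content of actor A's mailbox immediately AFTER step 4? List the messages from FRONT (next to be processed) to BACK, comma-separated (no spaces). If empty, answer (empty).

After 1 (send(from=C, to=B, msg='pong')): A:[] B:[pong] C:[] D:[]
After 2 (send(from=C, to=B, msg='tick')): A:[] B:[pong,tick] C:[] D:[]
After 3 (send(from=C, to=B, msg='ok')): A:[] B:[pong,tick,ok] C:[] D:[]
After 4 (send(from=C, to=A, msg='ack')): A:[ack] B:[pong,tick,ok] C:[] D:[]

ack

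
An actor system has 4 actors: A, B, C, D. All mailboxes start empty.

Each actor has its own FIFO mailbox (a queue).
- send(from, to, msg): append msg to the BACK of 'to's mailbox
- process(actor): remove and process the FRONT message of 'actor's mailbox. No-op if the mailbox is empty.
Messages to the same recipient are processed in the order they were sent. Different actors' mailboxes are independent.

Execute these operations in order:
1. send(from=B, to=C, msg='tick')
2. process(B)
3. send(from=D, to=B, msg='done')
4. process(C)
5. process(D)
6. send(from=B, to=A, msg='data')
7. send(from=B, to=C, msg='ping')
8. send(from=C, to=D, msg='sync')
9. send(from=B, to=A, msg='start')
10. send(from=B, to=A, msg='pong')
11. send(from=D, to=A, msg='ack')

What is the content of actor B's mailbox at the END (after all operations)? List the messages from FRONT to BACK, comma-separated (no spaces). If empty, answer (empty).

Answer: done

Derivation:
After 1 (send(from=B, to=C, msg='tick')): A:[] B:[] C:[tick] D:[]
After 2 (process(B)): A:[] B:[] C:[tick] D:[]
After 3 (send(from=D, to=B, msg='done')): A:[] B:[done] C:[tick] D:[]
After 4 (process(C)): A:[] B:[done] C:[] D:[]
After 5 (process(D)): A:[] B:[done] C:[] D:[]
After 6 (send(from=B, to=A, msg='data')): A:[data] B:[done] C:[] D:[]
After 7 (send(from=B, to=C, msg='ping')): A:[data] B:[done] C:[ping] D:[]
After 8 (send(from=C, to=D, msg='sync')): A:[data] B:[done] C:[ping] D:[sync]
After 9 (send(from=B, to=A, msg='start')): A:[data,start] B:[done] C:[ping] D:[sync]
After 10 (send(from=B, to=A, msg='pong')): A:[data,start,pong] B:[done] C:[ping] D:[sync]
After 11 (send(from=D, to=A, msg='ack')): A:[data,start,pong,ack] B:[done] C:[ping] D:[sync]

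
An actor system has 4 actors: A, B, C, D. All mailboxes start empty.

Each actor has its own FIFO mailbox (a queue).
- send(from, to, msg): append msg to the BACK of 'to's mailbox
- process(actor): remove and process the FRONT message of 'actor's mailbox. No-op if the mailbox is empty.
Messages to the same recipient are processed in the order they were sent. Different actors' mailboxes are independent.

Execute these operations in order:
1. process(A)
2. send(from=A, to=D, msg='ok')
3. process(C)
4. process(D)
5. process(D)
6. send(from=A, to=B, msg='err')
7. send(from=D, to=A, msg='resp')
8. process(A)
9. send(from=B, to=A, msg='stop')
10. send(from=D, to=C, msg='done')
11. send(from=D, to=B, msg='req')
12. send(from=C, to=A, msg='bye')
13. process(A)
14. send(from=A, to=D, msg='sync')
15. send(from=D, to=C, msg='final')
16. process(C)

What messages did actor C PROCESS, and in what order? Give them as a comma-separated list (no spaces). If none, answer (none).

Answer: done

Derivation:
After 1 (process(A)): A:[] B:[] C:[] D:[]
After 2 (send(from=A, to=D, msg='ok')): A:[] B:[] C:[] D:[ok]
After 3 (process(C)): A:[] B:[] C:[] D:[ok]
After 4 (process(D)): A:[] B:[] C:[] D:[]
After 5 (process(D)): A:[] B:[] C:[] D:[]
After 6 (send(from=A, to=B, msg='err')): A:[] B:[err] C:[] D:[]
After 7 (send(from=D, to=A, msg='resp')): A:[resp] B:[err] C:[] D:[]
After 8 (process(A)): A:[] B:[err] C:[] D:[]
After 9 (send(from=B, to=A, msg='stop')): A:[stop] B:[err] C:[] D:[]
After 10 (send(from=D, to=C, msg='done')): A:[stop] B:[err] C:[done] D:[]
After 11 (send(from=D, to=B, msg='req')): A:[stop] B:[err,req] C:[done] D:[]
After 12 (send(from=C, to=A, msg='bye')): A:[stop,bye] B:[err,req] C:[done] D:[]
After 13 (process(A)): A:[bye] B:[err,req] C:[done] D:[]
After 14 (send(from=A, to=D, msg='sync')): A:[bye] B:[err,req] C:[done] D:[sync]
After 15 (send(from=D, to=C, msg='final')): A:[bye] B:[err,req] C:[done,final] D:[sync]
After 16 (process(C)): A:[bye] B:[err,req] C:[final] D:[sync]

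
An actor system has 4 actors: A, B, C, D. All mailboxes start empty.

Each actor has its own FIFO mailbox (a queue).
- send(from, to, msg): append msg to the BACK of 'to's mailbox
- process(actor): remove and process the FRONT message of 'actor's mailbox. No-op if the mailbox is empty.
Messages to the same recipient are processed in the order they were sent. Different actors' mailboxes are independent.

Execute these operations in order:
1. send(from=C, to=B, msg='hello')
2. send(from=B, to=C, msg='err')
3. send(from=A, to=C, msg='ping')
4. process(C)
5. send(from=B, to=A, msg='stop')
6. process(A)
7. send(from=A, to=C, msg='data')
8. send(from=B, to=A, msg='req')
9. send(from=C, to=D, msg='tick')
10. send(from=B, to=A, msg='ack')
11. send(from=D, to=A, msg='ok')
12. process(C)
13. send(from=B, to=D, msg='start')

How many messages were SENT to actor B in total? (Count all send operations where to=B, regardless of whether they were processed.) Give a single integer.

After 1 (send(from=C, to=B, msg='hello')): A:[] B:[hello] C:[] D:[]
After 2 (send(from=B, to=C, msg='err')): A:[] B:[hello] C:[err] D:[]
After 3 (send(from=A, to=C, msg='ping')): A:[] B:[hello] C:[err,ping] D:[]
After 4 (process(C)): A:[] B:[hello] C:[ping] D:[]
After 5 (send(from=B, to=A, msg='stop')): A:[stop] B:[hello] C:[ping] D:[]
After 6 (process(A)): A:[] B:[hello] C:[ping] D:[]
After 7 (send(from=A, to=C, msg='data')): A:[] B:[hello] C:[ping,data] D:[]
After 8 (send(from=B, to=A, msg='req')): A:[req] B:[hello] C:[ping,data] D:[]
After 9 (send(from=C, to=D, msg='tick')): A:[req] B:[hello] C:[ping,data] D:[tick]
After 10 (send(from=B, to=A, msg='ack')): A:[req,ack] B:[hello] C:[ping,data] D:[tick]
After 11 (send(from=D, to=A, msg='ok')): A:[req,ack,ok] B:[hello] C:[ping,data] D:[tick]
After 12 (process(C)): A:[req,ack,ok] B:[hello] C:[data] D:[tick]
After 13 (send(from=B, to=D, msg='start')): A:[req,ack,ok] B:[hello] C:[data] D:[tick,start]

Answer: 1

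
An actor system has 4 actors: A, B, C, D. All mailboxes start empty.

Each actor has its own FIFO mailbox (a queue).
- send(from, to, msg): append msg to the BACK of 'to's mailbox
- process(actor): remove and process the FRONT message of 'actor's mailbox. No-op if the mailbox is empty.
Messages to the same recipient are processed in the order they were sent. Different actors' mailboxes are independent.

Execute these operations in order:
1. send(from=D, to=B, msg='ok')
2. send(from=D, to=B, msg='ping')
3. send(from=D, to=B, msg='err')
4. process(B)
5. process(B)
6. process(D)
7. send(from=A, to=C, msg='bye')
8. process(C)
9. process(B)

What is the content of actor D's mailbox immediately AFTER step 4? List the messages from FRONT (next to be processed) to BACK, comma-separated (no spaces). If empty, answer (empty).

After 1 (send(from=D, to=B, msg='ok')): A:[] B:[ok] C:[] D:[]
After 2 (send(from=D, to=B, msg='ping')): A:[] B:[ok,ping] C:[] D:[]
After 3 (send(from=D, to=B, msg='err')): A:[] B:[ok,ping,err] C:[] D:[]
After 4 (process(B)): A:[] B:[ping,err] C:[] D:[]

(empty)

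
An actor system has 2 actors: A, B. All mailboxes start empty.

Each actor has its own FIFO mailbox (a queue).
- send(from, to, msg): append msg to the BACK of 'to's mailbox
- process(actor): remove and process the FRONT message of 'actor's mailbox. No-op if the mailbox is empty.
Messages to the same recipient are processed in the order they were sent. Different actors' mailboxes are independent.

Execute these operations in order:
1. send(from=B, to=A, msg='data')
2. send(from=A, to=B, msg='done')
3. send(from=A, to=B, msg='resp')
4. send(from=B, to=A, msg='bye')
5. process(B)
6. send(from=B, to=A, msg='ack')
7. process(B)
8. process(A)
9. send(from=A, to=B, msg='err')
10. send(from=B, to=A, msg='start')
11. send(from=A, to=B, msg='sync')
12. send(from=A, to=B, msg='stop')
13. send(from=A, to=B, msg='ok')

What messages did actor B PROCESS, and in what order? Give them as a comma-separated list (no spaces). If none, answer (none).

Answer: done,resp

Derivation:
After 1 (send(from=B, to=A, msg='data')): A:[data] B:[]
After 2 (send(from=A, to=B, msg='done')): A:[data] B:[done]
After 3 (send(from=A, to=B, msg='resp')): A:[data] B:[done,resp]
After 4 (send(from=B, to=A, msg='bye')): A:[data,bye] B:[done,resp]
After 5 (process(B)): A:[data,bye] B:[resp]
After 6 (send(from=B, to=A, msg='ack')): A:[data,bye,ack] B:[resp]
After 7 (process(B)): A:[data,bye,ack] B:[]
After 8 (process(A)): A:[bye,ack] B:[]
After 9 (send(from=A, to=B, msg='err')): A:[bye,ack] B:[err]
After 10 (send(from=B, to=A, msg='start')): A:[bye,ack,start] B:[err]
After 11 (send(from=A, to=B, msg='sync')): A:[bye,ack,start] B:[err,sync]
After 12 (send(from=A, to=B, msg='stop')): A:[bye,ack,start] B:[err,sync,stop]
After 13 (send(from=A, to=B, msg='ok')): A:[bye,ack,start] B:[err,sync,stop,ok]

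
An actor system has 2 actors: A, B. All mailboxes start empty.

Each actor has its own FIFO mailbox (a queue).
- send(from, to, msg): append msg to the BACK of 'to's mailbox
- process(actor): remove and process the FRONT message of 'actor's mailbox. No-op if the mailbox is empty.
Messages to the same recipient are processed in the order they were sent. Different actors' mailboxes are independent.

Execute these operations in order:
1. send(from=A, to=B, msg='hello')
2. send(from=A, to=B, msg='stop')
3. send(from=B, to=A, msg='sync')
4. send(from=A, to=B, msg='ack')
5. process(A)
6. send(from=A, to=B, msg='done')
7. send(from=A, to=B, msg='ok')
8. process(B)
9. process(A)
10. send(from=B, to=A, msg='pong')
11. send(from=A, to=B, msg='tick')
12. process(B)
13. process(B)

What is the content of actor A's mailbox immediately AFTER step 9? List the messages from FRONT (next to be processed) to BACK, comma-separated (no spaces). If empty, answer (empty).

After 1 (send(from=A, to=B, msg='hello')): A:[] B:[hello]
After 2 (send(from=A, to=B, msg='stop')): A:[] B:[hello,stop]
After 3 (send(from=B, to=A, msg='sync')): A:[sync] B:[hello,stop]
After 4 (send(from=A, to=B, msg='ack')): A:[sync] B:[hello,stop,ack]
After 5 (process(A)): A:[] B:[hello,stop,ack]
After 6 (send(from=A, to=B, msg='done')): A:[] B:[hello,stop,ack,done]
After 7 (send(from=A, to=B, msg='ok')): A:[] B:[hello,stop,ack,done,ok]
After 8 (process(B)): A:[] B:[stop,ack,done,ok]
After 9 (process(A)): A:[] B:[stop,ack,done,ok]

(empty)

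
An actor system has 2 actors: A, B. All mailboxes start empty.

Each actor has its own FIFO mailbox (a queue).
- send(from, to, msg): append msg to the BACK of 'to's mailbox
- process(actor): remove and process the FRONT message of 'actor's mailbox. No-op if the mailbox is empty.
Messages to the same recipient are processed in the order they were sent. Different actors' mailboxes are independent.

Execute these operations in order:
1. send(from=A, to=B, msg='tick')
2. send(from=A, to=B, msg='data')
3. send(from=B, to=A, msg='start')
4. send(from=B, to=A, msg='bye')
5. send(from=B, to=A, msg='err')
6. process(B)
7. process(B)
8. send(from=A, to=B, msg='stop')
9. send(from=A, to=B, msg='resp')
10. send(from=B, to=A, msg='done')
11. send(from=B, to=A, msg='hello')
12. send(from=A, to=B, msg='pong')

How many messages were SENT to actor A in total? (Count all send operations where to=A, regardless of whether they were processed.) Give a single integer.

After 1 (send(from=A, to=B, msg='tick')): A:[] B:[tick]
After 2 (send(from=A, to=B, msg='data')): A:[] B:[tick,data]
After 3 (send(from=B, to=A, msg='start')): A:[start] B:[tick,data]
After 4 (send(from=B, to=A, msg='bye')): A:[start,bye] B:[tick,data]
After 5 (send(from=B, to=A, msg='err')): A:[start,bye,err] B:[tick,data]
After 6 (process(B)): A:[start,bye,err] B:[data]
After 7 (process(B)): A:[start,bye,err] B:[]
After 8 (send(from=A, to=B, msg='stop')): A:[start,bye,err] B:[stop]
After 9 (send(from=A, to=B, msg='resp')): A:[start,bye,err] B:[stop,resp]
After 10 (send(from=B, to=A, msg='done')): A:[start,bye,err,done] B:[stop,resp]
After 11 (send(from=B, to=A, msg='hello')): A:[start,bye,err,done,hello] B:[stop,resp]
After 12 (send(from=A, to=B, msg='pong')): A:[start,bye,err,done,hello] B:[stop,resp,pong]

Answer: 5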